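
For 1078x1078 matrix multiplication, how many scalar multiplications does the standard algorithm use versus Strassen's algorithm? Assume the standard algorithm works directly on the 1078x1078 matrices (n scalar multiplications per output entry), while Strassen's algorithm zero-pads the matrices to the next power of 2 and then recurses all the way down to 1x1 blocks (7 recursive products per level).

Matrix multiplication for 1078x1078 matrices:

Strassen's algorithm requires power-of-2 dimensions. Pad 1078x1078 to 2048x2048 (next power of 2).

Standard algorithm: 1078^3 = 1252726552 multiplications
Strassen's algorithm: 7^(log2(2048)) = 7^11 = 1977326743 multiplications
Difference: 1252726552 - 1977326743 = -724600191 (Strassen uses MORE here due to padding overhead — for small or just-over-power-of-2 n, padding can outweigh the per-level savings)

Standard: 1252726552 multiplications (1078^3). Strassen: 1977326743 multiplications (7^11, after padding to 2048x2048). Strassen reduces 8 recursive multiplications to 7 at each level.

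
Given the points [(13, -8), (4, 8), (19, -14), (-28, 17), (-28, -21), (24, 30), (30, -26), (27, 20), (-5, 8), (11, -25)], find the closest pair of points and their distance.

Computing all pairwise distances among 10 points:

d((13, -8), (4, 8)) = 18.3576
d((13, -8), (19, -14)) = 8.4853 <-- minimum
d((13, -8), (-28, 17)) = 48.0208
d((13, -8), (-28, -21)) = 43.0116
d((13, -8), (24, 30)) = 39.5601
d((13, -8), (30, -26)) = 24.7588
d((13, -8), (27, 20)) = 31.305
d((13, -8), (-5, 8)) = 24.0832
d((13, -8), (11, -25)) = 17.1172
d((4, 8), (19, -14)) = 26.6271
d((4, 8), (-28, 17)) = 33.2415
d((4, 8), (-28, -21)) = 43.1856
d((4, 8), (24, 30)) = 29.7321
d((4, 8), (30, -26)) = 42.8019
d((4, 8), (27, 20)) = 25.9422
d((4, 8), (-5, 8)) = 9.0
d((4, 8), (11, -25)) = 33.7343
d((19, -14), (-28, 17)) = 56.3028
d((19, -14), (-28, -21)) = 47.5184
d((19, -14), (24, 30)) = 44.2832
d((19, -14), (30, -26)) = 16.2788
d((19, -14), (27, 20)) = 34.9285
d((19, -14), (-5, 8)) = 32.5576
d((19, -14), (11, -25)) = 13.6015
d((-28, 17), (-28, -21)) = 38.0
d((-28, 17), (24, 30)) = 53.6004
d((-28, 17), (30, -26)) = 72.2011
d((-28, 17), (27, 20)) = 55.0818
d((-28, 17), (-5, 8)) = 24.6982
d((-28, 17), (11, -25)) = 57.3149
d((-28, -21), (24, 30)) = 72.8354
d((-28, -21), (30, -26)) = 58.2151
d((-28, -21), (27, 20)) = 68.6003
d((-28, -21), (-5, 8)) = 37.0135
d((-28, -21), (11, -25)) = 39.2046
d((24, 30), (30, -26)) = 56.3205
d((24, 30), (27, 20)) = 10.4403
d((24, 30), (-5, 8)) = 36.4005
d((24, 30), (11, -25)) = 56.5155
d((30, -26), (27, 20)) = 46.0977
d((30, -26), (-5, 8)) = 48.7955
d((30, -26), (11, -25)) = 19.0263
d((27, 20), (-5, 8)) = 34.176
d((27, 20), (11, -25)) = 47.7598
d((-5, 8), (11, -25)) = 36.6742

Closest pair: (13, -8) and (19, -14) with distance 8.4853

The closest pair is (13, -8) and (19, -14) with Euclidean distance 8.4853. For 10 points, brute-force pairwise comparison is shown above. For large n, the divide-and-conquer algorithm (sort by x, recurse on halves, check the dividing strip) achieves O(n log n).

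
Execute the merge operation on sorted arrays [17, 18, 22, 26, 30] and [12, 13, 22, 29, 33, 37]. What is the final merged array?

Merging process:

Compare 17 vs 12: take 12 from right. Merged: [12]
Compare 17 vs 13: take 13 from right. Merged: [12, 13]
Compare 17 vs 22: take 17 from left. Merged: [12, 13, 17]
Compare 18 vs 22: take 18 from left. Merged: [12, 13, 17, 18]
Compare 22 vs 22: take 22 from left. Merged: [12, 13, 17, 18, 22]
Compare 26 vs 22: take 22 from right. Merged: [12, 13, 17, 18, 22, 22]
Compare 26 vs 29: take 26 from left. Merged: [12, 13, 17, 18, 22, 22, 26]
Compare 30 vs 29: take 29 from right. Merged: [12, 13, 17, 18, 22, 22, 26, 29]
Compare 30 vs 33: take 30 from left. Merged: [12, 13, 17, 18, 22, 22, 26, 29, 30]
Append remaining from right: [33, 37]. Merged: [12, 13, 17, 18, 22, 22, 26, 29, 30, 33, 37]

Final merged array: [12, 13, 17, 18, 22, 22, 26, 29, 30, 33, 37]
Total comparisons: 9

The merged array is [12, 13, 17, 18, 22, 22, 26, 29, 30, 33, 37], requiring 9 comparisons. The merge step runs in O(n) time where n is the total number of elements.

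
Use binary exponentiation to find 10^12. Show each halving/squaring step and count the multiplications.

Computing 10^12 by squaring (build up from 10^1; each line after the first costs one multiplication):

10^1 = 10
10^2 = (10^1)^2 = 10^2 = 100
10^3 = 10 * 10^2 = 10 * 100 = 1000
10^6 = (10^3)^2 = 1000^2 = 1000000
10^12 = (10^6)^2 = 1000000^2 = 1000000000000

Result: 1000000000000
Multiplications needed: 4 (4 lines after 10^1)

10^12 = 1000000000000. Using exponentiation by squaring, this requires 4 multiplications. The key idea: if the exponent is even, square the half-power; if odd, multiply by the base once.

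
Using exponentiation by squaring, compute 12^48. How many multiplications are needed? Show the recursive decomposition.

Computing 12^48 by squaring (build up from 12^1; each line after the first costs one multiplication):

12^1 = 12
12^2 = (12^1)^2 = 12^2 = 144
12^3 = 12 * 12^2 = 12 * 144 = 1728
12^6 = (12^3)^2 = 1728^2 = 2985984
12^12 = (12^6)^2 = 2985984^2 = 8916100448256
12^24 = (12^12)^2 = 8916100448256^2 = 79496847203390844133441536
12^48 = (12^24)^2 = 79496847203390844133441536^2 = 6319748715279270675921934218987893281199411530039296

Result: 6319748715279270675921934218987893281199411530039296
Multiplications needed: 6 (6 lines after 12^1)

12^48 = 6319748715279270675921934218987893281199411530039296. Using exponentiation by squaring, this requires 6 multiplications. The key idea: if the exponent is even, square the half-power; if odd, multiply by the base once.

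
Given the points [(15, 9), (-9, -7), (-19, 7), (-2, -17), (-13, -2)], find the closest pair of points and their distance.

Computing all pairwise distances among 5 points:

d((15, 9), (-9, -7)) = 28.8444
d((15, 9), (-19, 7)) = 34.0588
d((15, 9), (-2, -17)) = 31.0644
d((15, 9), (-13, -2)) = 30.0832
d((-9, -7), (-19, 7)) = 17.2047
d((-9, -7), (-2, -17)) = 12.2066
d((-9, -7), (-13, -2)) = 6.4031 <-- minimum
d((-19, 7), (-2, -17)) = 29.4109
d((-19, 7), (-13, -2)) = 10.8167
d((-2, -17), (-13, -2)) = 18.6011

Closest pair: (-9, -7) and (-13, -2) with distance 6.4031

The closest pair is (-9, -7) and (-13, -2) with Euclidean distance 6.4031. For 5 points, brute-force pairwise comparison is shown above. For large n, the divide-and-conquer algorithm (sort by x, recurse on halves, check the dividing strip) achieves O(n log n).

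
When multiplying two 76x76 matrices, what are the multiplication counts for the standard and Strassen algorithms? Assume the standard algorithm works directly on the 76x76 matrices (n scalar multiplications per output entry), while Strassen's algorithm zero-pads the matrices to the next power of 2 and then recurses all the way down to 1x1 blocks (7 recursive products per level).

Matrix multiplication for 76x76 matrices:

Strassen's algorithm requires power-of-2 dimensions. Pad 76x76 to 128x128 (next power of 2).

Standard algorithm: 76^3 = 438976 multiplications
Strassen's algorithm: 7^(log2(128)) = 7^7 = 823543 multiplications
Difference: 438976 - 823543 = -384567 (Strassen uses MORE here due to padding overhead — for small or just-over-power-of-2 n, padding can outweigh the per-level savings)

Standard: 438976 multiplications (76^3). Strassen: 823543 multiplications (7^7, after padding to 128x128). Strassen reduces 8 recursive multiplications to 7 at each level.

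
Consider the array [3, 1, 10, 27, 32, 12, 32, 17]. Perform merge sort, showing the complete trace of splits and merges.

Merge sort trace:

Split: [3, 1, 10, 27, 32, 12, 32, 17] -> [3, 1, 10, 27] and [32, 12, 32, 17]
  Split: [3, 1, 10, 27] -> [3, 1] and [10, 27]
    Split: [3, 1] -> [3] and [1]
    Merge: [3] + [1] -> [1, 3]
    Split: [10, 27] -> [10] and [27]
    Merge: [10] + [27] -> [10, 27]
  Merge: [1, 3] + [10, 27] -> [1, 3, 10, 27]
  Split: [32, 12, 32, 17] -> [32, 12] and [32, 17]
    Split: [32, 12] -> [32] and [12]
    Merge: [32] + [12] -> [12, 32]
    Split: [32, 17] -> [32] and [17]
    Merge: [32] + [17] -> [17, 32]
  Merge: [12, 32] + [17, 32] -> [12, 17, 32, 32]
Merge: [1, 3, 10, 27] + [12, 17, 32, 32] -> [1, 3, 10, 12, 17, 27, 32, 32]

Final sorted array: [1, 3, 10, 12, 17, 27, 32, 32]

The merge sort proceeds by recursively splitting the array and merging sorted halves.
After all merges, the sorted array is [1, 3, 10, 12, 17, 27, 32, 32].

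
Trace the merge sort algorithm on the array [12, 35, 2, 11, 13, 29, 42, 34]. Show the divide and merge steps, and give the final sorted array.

Merge sort trace:

Split: [12, 35, 2, 11, 13, 29, 42, 34] -> [12, 35, 2, 11] and [13, 29, 42, 34]
  Split: [12, 35, 2, 11] -> [12, 35] and [2, 11]
    Split: [12, 35] -> [12] and [35]
    Merge: [12] + [35] -> [12, 35]
    Split: [2, 11] -> [2] and [11]
    Merge: [2] + [11] -> [2, 11]
  Merge: [12, 35] + [2, 11] -> [2, 11, 12, 35]
  Split: [13, 29, 42, 34] -> [13, 29] and [42, 34]
    Split: [13, 29] -> [13] and [29]
    Merge: [13] + [29] -> [13, 29]
    Split: [42, 34] -> [42] and [34]
    Merge: [42] + [34] -> [34, 42]
  Merge: [13, 29] + [34, 42] -> [13, 29, 34, 42]
Merge: [2, 11, 12, 35] + [13, 29, 34, 42] -> [2, 11, 12, 13, 29, 34, 35, 42]

Final sorted array: [2, 11, 12, 13, 29, 34, 35, 42]

The merge sort proceeds by recursively splitting the array and merging sorted halves.
After all merges, the sorted array is [2, 11, 12, 13, 29, 34, 35, 42].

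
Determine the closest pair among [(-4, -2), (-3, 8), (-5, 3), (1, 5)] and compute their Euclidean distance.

Computing all pairwise distances among 4 points:

d((-4, -2), (-3, 8)) = 10.0499
d((-4, -2), (-5, 3)) = 5.099
d((-4, -2), (1, 5)) = 8.6023
d((-3, 8), (-5, 3)) = 5.3852
d((-3, 8), (1, 5)) = 5.0 <-- minimum
d((-5, 3), (1, 5)) = 6.3246

Closest pair: (-3, 8) and (1, 5) with distance 5.0

The closest pair is (-3, 8) and (1, 5) with Euclidean distance 5.0. For 4 points, brute-force pairwise comparison is shown above. For large n, the divide-and-conquer algorithm (sort by x, recurse on halves, check the dividing strip) achieves O(n log n).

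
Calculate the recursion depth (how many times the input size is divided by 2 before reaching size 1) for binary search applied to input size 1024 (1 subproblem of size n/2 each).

For divide and conquer with division factor 2:

Problem sizes at each level:
Level 0: 1024
Level 1: 512
Level 2: 256
Level 3: 128
Level 4: 64
Level 5: 32
Level 6: 16
Level 7: 8
Level 8: 4
Level 9: 2
Level 10: 1

The root is level 0 and the size-1 base case is level 10 (the tree spans levels 0 through 10, i.e. 11 levels counting the root), so the depth is the number of divisions: log_2(1024) = 10

The recursion tree depth is log_2(1024) = 10. At each level, the problem size is divided by 2, so it takes 10 divisions to reduce to a base case of size 1. The algorithm makes 1 recursive call at each level.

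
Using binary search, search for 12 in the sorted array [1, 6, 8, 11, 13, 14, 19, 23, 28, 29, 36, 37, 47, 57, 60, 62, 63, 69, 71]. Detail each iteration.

Binary search for 12 in [1, 6, 8, 11, 13, 14, 19, 23, 28, 29, 36, 37, 47, 57, 60, 62, 63, 69, 71]:

lo=0, hi=18, mid=9, arr[mid]=29 -> 29 > 12, search left half
lo=0, hi=8, mid=4, arr[mid]=13 -> 13 > 12, search left half
lo=0, hi=3, mid=1, arr[mid]=6 -> 6 < 12, search right half
lo=2, hi=3, mid=2, arr[mid]=8 -> 8 < 12, search right half
lo=3, hi=3, mid=3, arr[mid]=11 -> 11 < 12, search right half
lo=4 > hi=3, target 12 not found

Binary search determines that 12 is not in the array after 5 comparisons. The search space was exhausted without finding the target.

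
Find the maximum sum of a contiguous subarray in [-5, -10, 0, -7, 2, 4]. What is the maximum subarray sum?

Using Kadane's algorithm on [-5, -10, 0, -7, 2, 4]:

Scanning through the array:
Position 1 (value -10): max_ending_here = -10, max_so_far = -5
Position 2 (value 0): max_ending_here = 0, max_so_far = 0
Position 3 (value -7): max_ending_here = -7, max_so_far = 0
Position 4 (value 2): max_ending_here = 2, max_so_far = 2
Position 5 (value 4): max_ending_here = 6, max_so_far = 6

Maximum subarray: [2, 4]
Maximum sum: 6

The maximum subarray is [2, 4] with sum 6. This subarray runs from index 4 to index 5.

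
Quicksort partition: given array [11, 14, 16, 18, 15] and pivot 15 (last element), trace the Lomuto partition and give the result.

Lomuto partition with pivot = 15:

Initial array: [11, 14, 16, 18, 15]

arr[0]=11 <= 15: swap with position 0, array becomes [11, 14, 16, 18, 15]
arr[1]=14 <= 15: swap with position 1, array becomes [11, 14, 16, 18, 15]
arr[2]=16 > 15: no swap
arr[3]=18 > 15: no swap

Place pivot at position 2: [11, 14, 15, 18, 16]
Pivot position: 2

After partitioning with pivot 15, the array becomes [11, 14, 15, 18, 16]. The pivot is placed at index 2. All elements to the left of the pivot are <= 15, and all elements to the right are > 15.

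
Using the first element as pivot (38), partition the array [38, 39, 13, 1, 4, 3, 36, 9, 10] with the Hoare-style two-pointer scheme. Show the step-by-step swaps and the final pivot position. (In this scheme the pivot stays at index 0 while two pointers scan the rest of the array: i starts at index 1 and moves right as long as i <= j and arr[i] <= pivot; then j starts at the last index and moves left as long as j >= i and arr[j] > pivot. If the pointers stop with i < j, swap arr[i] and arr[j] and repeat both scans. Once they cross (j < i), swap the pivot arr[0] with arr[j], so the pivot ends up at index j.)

Hoare-style two-pointer partition with pivot = 38:

Initial array: [38, 39, 13, 1, 4, 3, 36, 9, 10]

Pointers start at i = 1, j = 8.
i stops at index 1 (arr[1]=39 > 38), j stops at index 8 (arr[8]=10 <= 38): swap arr[1] and arr[8], array becomes [38, 10, 13, 1, 4, 3, 36, 9, 39]
i ends at 8, j ends at 7: the pointers have crossed (j < i), so scanning stops.

Swap pivot arr[0] with arr[7] to place pivot at position 7: [9, 10, 13, 1, 4, 3, 36, 38, 39]
Pivot position: 7

After partitioning with pivot 38, the array becomes [9, 10, 13, 1, 4, 3, 36, 38, 39]. The pivot is placed at index 7. All elements to the left of the pivot are <= 38, and all elements to the right are > 38.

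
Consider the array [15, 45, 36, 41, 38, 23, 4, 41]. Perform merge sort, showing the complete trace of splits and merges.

Merge sort trace:

Split: [15, 45, 36, 41, 38, 23, 4, 41] -> [15, 45, 36, 41] and [38, 23, 4, 41]
  Split: [15, 45, 36, 41] -> [15, 45] and [36, 41]
    Split: [15, 45] -> [15] and [45]
    Merge: [15] + [45] -> [15, 45]
    Split: [36, 41] -> [36] and [41]
    Merge: [36] + [41] -> [36, 41]
  Merge: [15, 45] + [36, 41] -> [15, 36, 41, 45]
  Split: [38, 23, 4, 41] -> [38, 23] and [4, 41]
    Split: [38, 23] -> [38] and [23]
    Merge: [38] + [23] -> [23, 38]
    Split: [4, 41] -> [4] and [41]
    Merge: [4] + [41] -> [4, 41]
  Merge: [23, 38] + [4, 41] -> [4, 23, 38, 41]
Merge: [15, 36, 41, 45] + [4, 23, 38, 41] -> [4, 15, 23, 36, 38, 41, 41, 45]

Final sorted array: [4, 15, 23, 36, 38, 41, 41, 45]

The merge sort proceeds by recursively splitting the array and merging sorted halves.
After all merges, the sorted array is [4, 15, 23, 36, 38, 41, 41, 45].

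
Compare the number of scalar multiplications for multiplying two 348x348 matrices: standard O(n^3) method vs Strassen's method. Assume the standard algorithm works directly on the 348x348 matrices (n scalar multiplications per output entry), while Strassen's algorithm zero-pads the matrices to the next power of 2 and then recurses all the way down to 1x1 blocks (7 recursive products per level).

Matrix multiplication for 348x348 matrices:

Strassen's algorithm requires power-of-2 dimensions. Pad 348x348 to 512x512 (next power of 2).

Standard algorithm: 348^3 = 42144192 multiplications
Strassen's algorithm: 7^(log2(512)) = 7^9 = 40353607 multiplications
Savings: 42144192 - 40353607 = 1790585 multiplications

Standard: 42144192 multiplications (348^3). Strassen: 40353607 multiplications (7^9, after padding to 512x512). Strassen reduces 8 recursive multiplications to 7 at each level.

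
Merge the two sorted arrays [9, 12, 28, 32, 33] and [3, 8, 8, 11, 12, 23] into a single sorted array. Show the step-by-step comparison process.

Merging process:

Compare 9 vs 3: take 3 from right. Merged: [3]
Compare 9 vs 8: take 8 from right. Merged: [3, 8]
Compare 9 vs 8: take 8 from right. Merged: [3, 8, 8]
Compare 9 vs 11: take 9 from left. Merged: [3, 8, 8, 9]
Compare 12 vs 11: take 11 from right. Merged: [3, 8, 8, 9, 11]
Compare 12 vs 12: take 12 from left. Merged: [3, 8, 8, 9, 11, 12]
Compare 28 vs 12: take 12 from right. Merged: [3, 8, 8, 9, 11, 12, 12]
Compare 28 vs 23: take 23 from right. Merged: [3, 8, 8, 9, 11, 12, 12, 23]
Append remaining from left: [28, 32, 33]. Merged: [3, 8, 8, 9, 11, 12, 12, 23, 28, 32, 33]

Final merged array: [3, 8, 8, 9, 11, 12, 12, 23, 28, 32, 33]
Total comparisons: 8

The merged array is [3, 8, 8, 9, 11, 12, 12, 23, 28, 32, 33], requiring 8 comparisons. The merge step runs in O(n) time where n is the total number of elements.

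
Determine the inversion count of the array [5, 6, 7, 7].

Finding inversions in [5, 6, 7, 7]:


Total inversions: 0

The array has 0 inversions. It is already sorted.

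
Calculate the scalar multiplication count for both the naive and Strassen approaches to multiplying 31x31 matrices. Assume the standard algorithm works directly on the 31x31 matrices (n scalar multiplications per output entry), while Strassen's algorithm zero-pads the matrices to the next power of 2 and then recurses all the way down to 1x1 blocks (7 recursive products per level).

Matrix multiplication for 31x31 matrices:

Strassen's algorithm requires power-of-2 dimensions. Pad 31x31 to 32x32 (next power of 2).

Standard algorithm: 31^3 = 29791 multiplications
Strassen's algorithm: 7^(log2(32)) = 7^5 = 16807 multiplications
Savings: 29791 - 16807 = 12984 multiplications

Standard: 29791 multiplications (31^3). Strassen: 16807 multiplications (7^5, after padding to 32x32). Strassen reduces 8 recursive multiplications to 7 at each level.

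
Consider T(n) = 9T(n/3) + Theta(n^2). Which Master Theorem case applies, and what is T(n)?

Master Theorem for T(n) = 9T(n/3) + O(n^2):

a = 9, b = 3, c = 2
log_b(a) = log_3(9) = 2.0000

Case 2: c = 2 = log_3(9) = 2.0000
T(n) = O(n^2 log n) = O(n^2 log n)

For T(n) = 9T(n/3) + O(n^2): log_3(9) = 2.0000. This is Case 2 of the Master Theorem (c = log_b(a), equal work at all levels), giving O(n^2 log n).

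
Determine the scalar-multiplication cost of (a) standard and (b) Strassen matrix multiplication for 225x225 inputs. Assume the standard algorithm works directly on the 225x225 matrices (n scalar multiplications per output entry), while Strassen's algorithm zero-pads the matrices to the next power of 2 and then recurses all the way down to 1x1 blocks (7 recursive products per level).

Matrix multiplication for 225x225 matrices:

Strassen's algorithm requires power-of-2 dimensions. Pad 225x225 to 256x256 (next power of 2).

Standard algorithm: 225^3 = 11390625 multiplications
Strassen's algorithm: 7^(log2(256)) = 7^8 = 5764801 multiplications
Savings: 11390625 - 5764801 = 5625824 multiplications

Standard: 11390625 multiplications (225^3). Strassen: 5764801 multiplications (7^8, after padding to 256x256). Strassen reduces 8 recursive multiplications to 7 at each level.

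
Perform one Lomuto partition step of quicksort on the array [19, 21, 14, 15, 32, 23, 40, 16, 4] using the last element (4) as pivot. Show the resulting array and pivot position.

Lomuto partition with pivot = 4:

Initial array: [19, 21, 14, 15, 32, 23, 40, 16, 4]

arr[0]=19 > 4: no swap
arr[1]=21 > 4: no swap
arr[2]=14 > 4: no swap
arr[3]=15 > 4: no swap
arr[4]=32 > 4: no swap
arr[5]=23 > 4: no swap
arr[6]=40 > 4: no swap
arr[7]=16 > 4: no swap

Place pivot at position 0: [4, 21, 14, 15, 32, 23, 40, 16, 19]
Pivot position: 0

After partitioning with pivot 4, the array becomes [4, 21, 14, 15, 32, 23, 40, 16, 19]. The pivot is placed at index 0. All elements to the left of the pivot are <= 4, and all elements to the right are > 4.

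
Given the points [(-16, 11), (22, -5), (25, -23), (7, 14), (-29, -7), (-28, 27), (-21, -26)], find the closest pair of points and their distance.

Computing all pairwise distances among 7 points:

d((-16, 11), (22, -5)) = 41.2311
d((-16, 11), (25, -23)) = 53.2635
d((-16, 11), (7, 14)) = 23.1948
d((-16, 11), (-29, -7)) = 22.2036
d((-16, 11), (-28, 27)) = 20.0
d((-16, 11), (-21, -26)) = 37.3363
d((22, -5), (25, -23)) = 18.2483 <-- minimum
d((22, -5), (7, 14)) = 24.2074
d((22, -5), (-29, -7)) = 51.0392
d((22, -5), (-28, 27)) = 59.3633
d((22, -5), (-21, -26)) = 47.8539
d((25, -23), (7, 14)) = 41.1461
d((25, -23), (-29, -7)) = 56.3205
d((25, -23), (-28, 27)) = 72.8629
d((25, -23), (-21, -26)) = 46.0977
d((7, 14), (-29, -7)) = 41.6773
d((7, 14), (-28, 27)) = 37.3363
d((7, 14), (-21, -26)) = 48.8262
d((-29, -7), (-28, 27)) = 34.0147
d((-29, -7), (-21, -26)) = 20.6155
d((-28, 27), (-21, -26)) = 53.4603

Closest pair: (22, -5) and (25, -23) with distance 18.2483

The closest pair is (22, -5) and (25, -23) with Euclidean distance 18.2483. For 7 points, brute-force pairwise comparison is shown above. For large n, the divide-and-conquer algorithm (sort by x, recurse on halves, check the dividing strip) achieves O(n log n).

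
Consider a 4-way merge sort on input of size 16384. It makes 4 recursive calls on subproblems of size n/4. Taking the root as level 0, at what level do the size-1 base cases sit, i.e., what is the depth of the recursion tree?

For divide and conquer with division factor 4:

Problem sizes at each level:
Level 0: 16384
Level 1: 4096
Level 2: 1024
Level 3: 256
Level 4: 64
Level 5: 16
Level 6: 4
Level 7: 1

The root is level 0 and the size-1 base case is level 7 (the tree spans levels 0 through 7, i.e. 8 levels counting the root), so the depth is the number of divisions: log_4(16384) = 7

The recursion tree depth is log_4(16384) = 7. At each level, the problem size is divided by 4, so it takes 7 divisions to reduce to a base case of size 1. The algorithm makes 4 recursive calls at each level.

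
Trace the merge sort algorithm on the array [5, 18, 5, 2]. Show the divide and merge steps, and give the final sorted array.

Merge sort trace:

Split: [5, 18, 5, 2] -> [5, 18] and [5, 2]
  Split: [5, 18] -> [5] and [18]
  Merge: [5] + [18] -> [5, 18]
  Split: [5, 2] -> [5] and [2]
  Merge: [5] + [2] -> [2, 5]
Merge: [5, 18] + [2, 5] -> [2, 5, 5, 18]

Final sorted array: [2, 5, 5, 18]

The merge sort proceeds by recursively splitting the array and merging sorted halves.
After all merges, the sorted array is [2, 5, 5, 18].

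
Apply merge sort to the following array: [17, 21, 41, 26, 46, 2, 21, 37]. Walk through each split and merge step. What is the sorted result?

Merge sort trace:

Split: [17, 21, 41, 26, 46, 2, 21, 37] -> [17, 21, 41, 26] and [46, 2, 21, 37]
  Split: [17, 21, 41, 26] -> [17, 21] and [41, 26]
    Split: [17, 21] -> [17] and [21]
    Merge: [17] + [21] -> [17, 21]
    Split: [41, 26] -> [41] and [26]
    Merge: [41] + [26] -> [26, 41]
  Merge: [17, 21] + [26, 41] -> [17, 21, 26, 41]
  Split: [46, 2, 21, 37] -> [46, 2] and [21, 37]
    Split: [46, 2] -> [46] and [2]
    Merge: [46] + [2] -> [2, 46]
    Split: [21, 37] -> [21] and [37]
    Merge: [21] + [37] -> [21, 37]
  Merge: [2, 46] + [21, 37] -> [2, 21, 37, 46]
Merge: [17, 21, 26, 41] + [2, 21, 37, 46] -> [2, 17, 21, 21, 26, 37, 41, 46]

Final sorted array: [2, 17, 21, 21, 26, 37, 41, 46]

The merge sort proceeds by recursively splitting the array and merging sorted halves.
After all merges, the sorted array is [2, 17, 21, 21, 26, 37, 41, 46].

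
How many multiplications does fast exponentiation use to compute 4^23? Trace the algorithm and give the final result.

Computing 4^23 by squaring (build up from 4^1; each line after the first costs one multiplication):

4^1 = 4
4^2 = (4^1)^2 = 4^2 = 16
4^4 = (4^2)^2 = 16^2 = 256
4^5 = 4 * 4^4 = 4 * 256 = 1024
4^10 = (4^5)^2 = 1024^2 = 1048576
4^11 = 4 * 4^10 = 4 * 1048576 = 4194304
4^22 = (4^11)^2 = 4194304^2 = 17592186044416
4^23 = 4 * 4^22 = 4 * 17592186044416 = 70368744177664

Result: 70368744177664
Multiplications needed: 7 (7 lines after 4^1)

4^23 = 70368744177664. Using exponentiation by squaring, this requires 7 multiplications. The key idea: if the exponent is even, square the half-power; if odd, multiply by the base once.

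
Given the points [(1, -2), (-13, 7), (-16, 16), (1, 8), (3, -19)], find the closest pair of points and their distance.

Computing all pairwise distances among 5 points:

d((1, -2), (-13, 7)) = 16.6433
d((1, -2), (-16, 16)) = 24.7588
d((1, -2), (1, 8)) = 10.0
d((1, -2), (3, -19)) = 17.1172
d((-13, 7), (-16, 16)) = 9.4868 <-- minimum
d((-13, 7), (1, 8)) = 14.0357
d((-13, 7), (3, -19)) = 30.5287
d((-16, 16), (1, 8)) = 18.7883
d((-16, 16), (3, -19)) = 39.8246
d((1, 8), (3, -19)) = 27.074

Closest pair: (-13, 7) and (-16, 16) with distance 9.4868

The closest pair is (-13, 7) and (-16, 16) with Euclidean distance 9.4868. For 5 points, brute-force pairwise comparison is shown above. For large n, the divide-and-conquer algorithm (sort by x, recurse on halves, check the dividing strip) achieves O(n log n).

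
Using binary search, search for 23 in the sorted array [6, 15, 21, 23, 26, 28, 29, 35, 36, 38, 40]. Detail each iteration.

Binary search for 23 in [6, 15, 21, 23, 26, 28, 29, 35, 36, 38, 40]:

lo=0, hi=10, mid=5, arr[mid]=28 -> 28 > 23, search left half
lo=0, hi=4, mid=2, arr[mid]=21 -> 21 < 23, search right half
lo=3, hi=4, mid=3, arr[mid]=23 -> Found target at index 3!

Binary search finds 23 at index 3 after 3 comparisons. The search repeatedly halves the search space by comparing with the middle element.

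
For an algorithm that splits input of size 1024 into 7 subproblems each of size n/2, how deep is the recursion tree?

For divide and conquer with division factor 2:

Problem sizes at each level:
Level 0: 1024
Level 1: 512
Level 2: 256
Level 3: 128
Level 4: 64
Level 5: 32
Level 6: 16
Level 7: 8
Level 8: 4
Level 9: 2
Level 10: 1

The root is level 0 and the size-1 base case is level 10 (the tree spans levels 0 through 10, i.e. 11 levels counting the root), so the depth is the number of divisions: log_2(1024) = 10

The recursion tree depth is log_2(1024) = 10. At each level, the problem size is divided by 2, so it takes 10 divisions to reduce to a base case of size 1. The algorithm makes 7 recursive calls at each level.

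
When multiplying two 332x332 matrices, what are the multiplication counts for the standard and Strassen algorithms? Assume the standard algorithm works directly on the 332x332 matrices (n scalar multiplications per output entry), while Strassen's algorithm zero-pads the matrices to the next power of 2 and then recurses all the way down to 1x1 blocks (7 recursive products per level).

Matrix multiplication for 332x332 matrices:

Strassen's algorithm requires power-of-2 dimensions. Pad 332x332 to 512x512 (next power of 2).

Standard algorithm: 332^3 = 36594368 multiplications
Strassen's algorithm: 7^(log2(512)) = 7^9 = 40353607 multiplications
Difference: 36594368 - 40353607 = -3759239 (Strassen uses MORE here due to padding overhead — for small or just-over-power-of-2 n, padding can outweigh the per-level savings)

Standard: 36594368 multiplications (332^3). Strassen: 40353607 multiplications (7^9, after padding to 512x512). Strassen reduces 8 recursive multiplications to 7 at each level.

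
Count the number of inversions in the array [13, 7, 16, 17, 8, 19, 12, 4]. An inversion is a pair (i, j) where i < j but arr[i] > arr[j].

Finding inversions in [13, 7, 16, 17, 8, 19, 12, 4]:

(0, 1): arr[0]=13 > arr[1]=7
(0, 4): arr[0]=13 > arr[4]=8
(0, 6): arr[0]=13 > arr[6]=12
(0, 7): arr[0]=13 > arr[7]=4
(1, 7): arr[1]=7 > arr[7]=4
(2, 4): arr[2]=16 > arr[4]=8
(2, 6): arr[2]=16 > arr[6]=12
(2, 7): arr[2]=16 > arr[7]=4
(3, 4): arr[3]=17 > arr[4]=8
(3, 6): arr[3]=17 > arr[6]=12
(3, 7): arr[3]=17 > arr[7]=4
(4, 7): arr[4]=8 > arr[7]=4
(5, 6): arr[5]=19 > arr[6]=12
(5, 7): arr[5]=19 > arr[7]=4
(6, 7): arr[6]=12 > arr[7]=4

Total inversions: 15

The array has 15 inversion(s): (0,1), (0,4), (0,6), (0,7), (1,7), (2,4), (2,6), (2,7), (3,4), (3,6), (3,7), (4,7), (5,6), (5,7), (6,7). Each pair (i,j) satisfies i < j and arr[i] > arr[j].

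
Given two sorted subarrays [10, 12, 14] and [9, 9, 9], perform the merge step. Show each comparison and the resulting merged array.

Merging process:

Compare 10 vs 9: take 9 from right. Merged: [9]
Compare 10 vs 9: take 9 from right. Merged: [9, 9]
Compare 10 vs 9: take 9 from right. Merged: [9, 9, 9]
Append remaining from left: [10, 12, 14]. Merged: [9, 9, 9, 10, 12, 14]

Final merged array: [9, 9, 9, 10, 12, 14]
Total comparisons: 3

The merged array is [9, 9, 9, 10, 12, 14], requiring 3 comparisons. The merge step runs in O(n) time where n is the total number of elements.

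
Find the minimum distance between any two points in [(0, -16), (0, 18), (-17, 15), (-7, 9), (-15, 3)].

Computing all pairwise distances among 5 points:

d((0, -16), (0, 18)) = 34.0
d((0, -16), (-17, 15)) = 35.3553
d((0, -16), (-7, 9)) = 25.9615
d((0, -16), (-15, 3)) = 24.2074
d((0, 18), (-17, 15)) = 17.2627
d((0, 18), (-7, 9)) = 11.4018
d((0, 18), (-15, 3)) = 21.2132
d((-17, 15), (-7, 9)) = 11.6619
d((-17, 15), (-15, 3)) = 12.1655
d((-7, 9), (-15, 3)) = 10.0 <-- minimum

Closest pair: (-7, 9) and (-15, 3) with distance 10.0

The closest pair is (-7, 9) and (-15, 3) with Euclidean distance 10.0. For 5 points, brute-force pairwise comparison is shown above. For large n, the divide-and-conquer algorithm (sort by x, recurse on halves, check the dividing strip) achieves O(n log n).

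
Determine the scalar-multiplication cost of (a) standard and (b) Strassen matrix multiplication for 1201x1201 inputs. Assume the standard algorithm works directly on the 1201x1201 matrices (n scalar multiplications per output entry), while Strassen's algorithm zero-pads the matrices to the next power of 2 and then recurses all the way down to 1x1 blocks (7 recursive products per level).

Matrix multiplication for 1201x1201 matrices:

Strassen's algorithm requires power-of-2 dimensions. Pad 1201x1201 to 2048x2048 (next power of 2).

Standard algorithm: 1201^3 = 1732323601 multiplications
Strassen's algorithm: 7^(log2(2048)) = 7^11 = 1977326743 multiplications
Difference: 1732323601 - 1977326743 = -245003142 (Strassen uses MORE here due to padding overhead — for small or just-over-power-of-2 n, padding can outweigh the per-level savings)

Standard: 1732323601 multiplications (1201^3). Strassen: 1977326743 multiplications (7^11, after padding to 2048x2048). Strassen reduces 8 recursive multiplications to 7 at each level.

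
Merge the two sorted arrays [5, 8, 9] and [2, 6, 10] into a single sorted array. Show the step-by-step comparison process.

Merging process:

Compare 5 vs 2: take 2 from right. Merged: [2]
Compare 5 vs 6: take 5 from left. Merged: [2, 5]
Compare 8 vs 6: take 6 from right. Merged: [2, 5, 6]
Compare 8 vs 10: take 8 from left. Merged: [2, 5, 6, 8]
Compare 9 vs 10: take 9 from left. Merged: [2, 5, 6, 8, 9]
Append remaining from right: [10]. Merged: [2, 5, 6, 8, 9, 10]

Final merged array: [2, 5, 6, 8, 9, 10]
Total comparisons: 5

The merged array is [2, 5, 6, 8, 9, 10], requiring 5 comparisons. The merge step runs in O(n) time where n is the total number of elements.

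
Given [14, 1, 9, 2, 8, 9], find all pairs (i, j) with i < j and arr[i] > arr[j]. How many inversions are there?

Finding inversions in [14, 1, 9, 2, 8, 9]:

(0, 1): arr[0]=14 > arr[1]=1
(0, 2): arr[0]=14 > arr[2]=9
(0, 3): arr[0]=14 > arr[3]=2
(0, 4): arr[0]=14 > arr[4]=8
(0, 5): arr[0]=14 > arr[5]=9
(2, 3): arr[2]=9 > arr[3]=2
(2, 4): arr[2]=9 > arr[4]=8

Total inversions: 7

The array has 7 inversion(s): (0,1), (0,2), (0,3), (0,4), (0,5), (2,3), (2,4). Each pair (i,j) satisfies i < j and arr[i] > arr[j].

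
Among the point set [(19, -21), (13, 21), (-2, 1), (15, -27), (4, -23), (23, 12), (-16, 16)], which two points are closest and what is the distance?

Computing all pairwise distances among 7 points:

d((19, -21), (13, 21)) = 42.4264
d((19, -21), (-2, 1)) = 30.4138
d((19, -21), (15, -27)) = 7.2111 <-- minimum
d((19, -21), (4, -23)) = 15.1327
d((19, -21), (23, 12)) = 33.2415
d((19, -21), (-16, 16)) = 50.9313
d((13, 21), (-2, 1)) = 25.0
d((13, 21), (15, -27)) = 48.0416
d((13, 21), (4, -23)) = 44.911
d((13, 21), (23, 12)) = 13.4536
d((13, 21), (-16, 16)) = 29.4279
d((-2, 1), (15, -27)) = 32.7567
d((-2, 1), (4, -23)) = 24.7386
d((-2, 1), (23, 12)) = 27.313
d((-2, 1), (-16, 16)) = 20.5183
d((15, -27), (4, -23)) = 11.7047
d((15, -27), (23, 12)) = 39.8121
d((15, -27), (-16, 16)) = 53.0094
d((4, -23), (23, 12)) = 39.8246
d((4, -23), (-16, 16)) = 43.8292
d((23, 12), (-16, 16)) = 39.2046

Closest pair: (19, -21) and (15, -27) with distance 7.2111

The closest pair is (19, -21) and (15, -27) with Euclidean distance 7.2111. For 7 points, brute-force pairwise comparison is shown above. For large n, the divide-and-conquer algorithm (sort by x, recurse on halves, check the dividing strip) achieves O(n log n).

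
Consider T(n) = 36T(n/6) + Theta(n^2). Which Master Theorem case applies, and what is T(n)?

Master Theorem for T(n) = 36T(n/6) + O(n^2):

a = 36, b = 6, c = 2
log_b(a) = log_6(36) = 2.0000

Case 2: c = 2 = log_6(36) = 2.0000
T(n) = O(n^2 log n) = O(n^2 log n)

For T(n) = 36T(n/6) + O(n^2): log_6(36) = 2.0000. This is Case 2 of the Master Theorem (c = log_b(a), equal work at all levels), giving O(n^2 log n).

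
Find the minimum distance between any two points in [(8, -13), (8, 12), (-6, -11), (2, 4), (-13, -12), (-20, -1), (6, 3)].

Computing all pairwise distances among 7 points:

d((8, -13), (8, 12)) = 25.0
d((8, -13), (-6, -11)) = 14.1421
d((8, -13), (2, 4)) = 18.0278
d((8, -13), (-13, -12)) = 21.0238
d((8, -13), (-20, -1)) = 30.4631
d((8, -13), (6, 3)) = 16.1245
d((8, 12), (-6, -11)) = 26.9258
d((8, 12), (2, 4)) = 10.0
d((8, 12), (-13, -12)) = 31.8904
d((8, 12), (-20, -1)) = 30.8707
d((8, 12), (6, 3)) = 9.2195
d((-6, -11), (2, 4)) = 17.0
d((-6, -11), (-13, -12)) = 7.0711
d((-6, -11), (-20, -1)) = 17.2047
d((-6, -11), (6, 3)) = 18.4391
d((2, 4), (-13, -12)) = 21.9317
d((2, 4), (-20, -1)) = 22.561
d((2, 4), (6, 3)) = 4.1231 <-- minimum
d((-13, -12), (-20, -1)) = 13.0384
d((-13, -12), (6, 3)) = 24.2074
d((-20, -1), (6, 3)) = 26.3059

Closest pair: (2, 4) and (6, 3) with distance 4.1231

The closest pair is (2, 4) and (6, 3) with Euclidean distance 4.1231. For 7 points, brute-force pairwise comparison is shown above. For large n, the divide-and-conquer algorithm (sort by x, recurse on halves, check the dividing strip) achieves O(n log n).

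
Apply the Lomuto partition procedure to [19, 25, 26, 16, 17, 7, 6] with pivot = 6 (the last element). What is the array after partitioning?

Lomuto partition with pivot = 6:

Initial array: [19, 25, 26, 16, 17, 7, 6]

arr[0]=19 > 6: no swap
arr[1]=25 > 6: no swap
arr[2]=26 > 6: no swap
arr[3]=16 > 6: no swap
arr[4]=17 > 6: no swap
arr[5]=7 > 6: no swap

Place pivot at position 0: [6, 25, 26, 16, 17, 7, 19]
Pivot position: 0

After partitioning with pivot 6, the array becomes [6, 25, 26, 16, 17, 7, 19]. The pivot is placed at index 0. All elements to the left of the pivot are <= 6, and all elements to the right are > 6.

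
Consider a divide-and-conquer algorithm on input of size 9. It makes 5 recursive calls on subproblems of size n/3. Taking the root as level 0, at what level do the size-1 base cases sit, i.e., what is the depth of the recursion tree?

For divide and conquer with division factor 3:

Problem sizes at each level:
Level 0: 9
Level 1: 3
Level 2: 1

The root is level 0 and the size-1 base case is level 2 (the tree spans levels 0 through 2, i.e. 3 levels counting the root), so the depth is the number of divisions: log_3(9) = 2

The recursion tree depth is log_3(9) = 2. At each level, the problem size is divided by 3, so it takes 2 divisions to reduce to a base case of size 1. The algorithm makes 5 recursive calls at each level.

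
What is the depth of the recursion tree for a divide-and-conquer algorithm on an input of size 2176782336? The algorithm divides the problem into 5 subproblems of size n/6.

For divide and conquer with division factor 6:

Problem sizes at each level:
Level 0: 2176782336
Level 1: 362797056
Level 2: 60466176
Level 3: 10077696
Level 4: 1679616
Level 5: 279936
Level 6: 46656
Level 7: 7776
Level 8: 1296
Level 9: 216
Level 10: 36
Level 11: 6
Level 12: 1

The root is level 0 and the size-1 base case is level 12 (the tree spans levels 0 through 12, i.e. 13 levels counting the root), so the depth is the number of divisions: log_6(2176782336) = 12

The recursion tree depth is log_6(2176782336) = 12. At each level, the problem size is divided by 6, so it takes 12 divisions to reduce to a base case of size 1. The algorithm makes 5 recursive calls at each level.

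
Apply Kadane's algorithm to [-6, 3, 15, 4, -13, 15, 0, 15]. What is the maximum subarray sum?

Using Kadane's algorithm on [-6, 3, 15, 4, -13, 15, 0, 15]:

Scanning through the array:
Position 1 (value 3): max_ending_here = 3, max_so_far = 3
Position 2 (value 15): max_ending_here = 18, max_so_far = 18
Position 3 (value 4): max_ending_here = 22, max_so_far = 22
Position 4 (value -13): max_ending_here = 9, max_so_far = 22
Position 5 (value 15): max_ending_here = 24, max_so_far = 24
Position 6 (value 0): max_ending_here = 24, max_so_far = 24
Position 7 (value 15): max_ending_here = 39, max_so_far = 39

Maximum subarray: [3, 15, 4, -13, 15, 0, 15]
Maximum sum: 39

The maximum subarray is [3, 15, 4, -13, 15, 0, 15] with sum 39. This subarray runs from index 1 to index 7.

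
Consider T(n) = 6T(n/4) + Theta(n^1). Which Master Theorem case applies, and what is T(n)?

Master Theorem for T(n) = 6T(n/4) + O(n^1):

a = 6, b = 4, c = 1
log_b(a) = log_4(6) = 1.2925

Case 1: c = 1 < log_4(6) = 1.2925
T(n) = O(n^(log_4 6))

For T(n) = 6T(n/4) + O(n^1): log_4(6) = 1.2925. This is Case 1 of the Master Theorem (c < log_b(a), work dominated by leaves), giving O(n^(log_4 6)).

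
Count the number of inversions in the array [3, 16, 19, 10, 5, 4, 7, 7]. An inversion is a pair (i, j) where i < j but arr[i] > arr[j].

Finding inversions in [3, 16, 19, 10, 5, 4, 7, 7]:

(1, 3): arr[1]=16 > arr[3]=10
(1, 4): arr[1]=16 > arr[4]=5
(1, 5): arr[1]=16 > arr[5]=4
(1, 6): arr[1]=16 > arr[6]=7
(1, 7): arr[1]=16 > arr[7]=7
(2, 3): arr[2]=19 > arr[3]=10
(2, 4): arr[2]=19 > arr[4]=5
(2, 5): arr[2]=19 > arr[5]=4
(2, 6): arr[2]=19 > arr[6]=7
(2, 7): arr[2]=19 > arr[7]=7
(3, 4): arr[3]=10 > arr[4]=5
(3, 5): arr[3]=10 > arr[5]=4
(3, 6): arr[3]=10 > arr[6]=7
(3, 7): arr[3]=10 > arr[7]=7
(4, 5): arr[4]=5 > arr[5]=4

Total inversions: 15

The array has 15 inversion(s): (1,3), (1,4), (1,5), (1,6), (1,7), (2,3), (2,4), (2,5), (2,6), (2,7), (3,4), (3,5), (3,6), (3,7), (4,5). Each pair (i,j) satisfies i < j and arr[i] > arr[j].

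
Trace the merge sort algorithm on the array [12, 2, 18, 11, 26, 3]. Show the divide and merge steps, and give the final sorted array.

Merge sort trace:

Split: [12, 2, 18, 11, 26, 3] -> [12, 2, 18] and [11, 26, 3]
  Split: [12, 2, 18] -> [12] and [2, 18]
    Split: [2, 18] -> [2] and [18]
    Merge: [2] + [18] -> [2, 18]
  Merge: [12] + [2, 18] -> [2, 12, 18]
  Split: [11, 26, 3] -> [11] and [26, 3]
    Split: [26, 3] -> [26] and [3]
    Merge: [26] + [3] -> [3, 26]
  Merge: [11] + [3, 26] -> [3, 11, 26]
Merge: [2, 12, 18] + [3, 11, 26] -> [2, 3, 11, 12, 18, 26]

Final sorted array: [2, 3, 11, 12, 18, 26]

The merge sort proceeds by recursively splitting the array and merging sorted halves.
After all merges, the sorted array is [2, 3, 11, 12, 18, 26].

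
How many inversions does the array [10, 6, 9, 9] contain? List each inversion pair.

Finding inversions in [10, 6, 9, 9]:

(0, 1): arr[0]=10 > arr[1]=6
(0, 2): arr[0]=10 > arr[2]=9
(0, 3): arr[0]=10 > arr[3]=9

Total inversions: 3

The array has 3 inversion(s): (0,1), (0,2), (0,3). Each pair (i,j) satisfies i < j and arr[i] > arr[j].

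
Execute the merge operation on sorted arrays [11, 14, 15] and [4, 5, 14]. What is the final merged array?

Merging process:

Compare 11 vs 4: take 4 from right. Merged: [4]
Compare 11 vs 5: take 5 from right. Merged: [4, 5]
Compare 11 vs 14: take 11 from left. Merged: [4, 5, 11]
Compare 14 vs 14: take 14 from left. Merged: [4, 5, 11, 14]
Compare 15 vs 14: take 14 from right. Merged: [4, 5, 11, 14, 14]
Append remaining from left: [15]. Merged: [4, 5, 11, 14, 14, 15]

Final merged array: [4, 5, 11, 14, 14, 15]
Total comparisons: 5

The merged array is [4, 5, 11, 14, 14, 15], requiring 5 comparisons. The merge step runs in O(n) time where n is the total number of elements.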